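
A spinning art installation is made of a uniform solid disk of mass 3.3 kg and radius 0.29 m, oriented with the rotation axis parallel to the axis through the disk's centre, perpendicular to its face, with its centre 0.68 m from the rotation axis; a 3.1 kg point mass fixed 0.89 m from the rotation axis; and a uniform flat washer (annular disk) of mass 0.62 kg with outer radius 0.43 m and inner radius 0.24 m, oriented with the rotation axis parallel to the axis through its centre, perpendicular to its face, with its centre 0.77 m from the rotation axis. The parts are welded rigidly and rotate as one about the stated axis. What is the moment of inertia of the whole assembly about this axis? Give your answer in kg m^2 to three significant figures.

Solid disk: I_cm = (1/2)MR² = (1/2)(3.3)(0.29)² = 0.13876 kg m^2; centre at d = 0.68 m, so the parallel axis theorem gives I = 0.13876 + (3.3)(0.68)² = 1.6647 kg m^2.
Point mass: I_cm = 0; centre at d = 0.89 m, so the parallel axis theorem gives I = 0 + (3.1)(0.89)² = 2.4555 kg m^2.
Annular disk: I_cm = (1/2)M(R²+r²) = (1/2)(0.62)[(0.43)² + (0.24)²] = 0.075175 kg m^2; centre at d = 0.77 m, so the parallel axis theorem gives I = 0.075175 + (0.62)(0.77)² = 0.44277 kg m^2.
Total I = 1.6647 + 2.4555 + 0.44277 = 4.563 kg m^2.

4.56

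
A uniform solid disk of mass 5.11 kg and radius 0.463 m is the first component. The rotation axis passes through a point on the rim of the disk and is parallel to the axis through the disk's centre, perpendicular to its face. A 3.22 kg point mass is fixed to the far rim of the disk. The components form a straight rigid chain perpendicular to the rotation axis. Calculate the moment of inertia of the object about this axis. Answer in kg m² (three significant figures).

Solid disk: I_cm = (1/2)MR² = (1/2)(5.11)(0.463)² = 0.54771 kg m²; centre at d = 0.463 m, so I = I_cm + Md² gives I = 0.54771 + (5.11)(0.463)² = 1.6431 kg m².
Point mass: I_cm = 0; centre at d = 0.463 + 0.463 = 0.926 m, so I = I_cm + Md² gives I = 0 + (3.22)(0.926)² = 2.7611 kg m².
Total I = 1.6431 + 2.7611 = 4.4042 kg m².

4.40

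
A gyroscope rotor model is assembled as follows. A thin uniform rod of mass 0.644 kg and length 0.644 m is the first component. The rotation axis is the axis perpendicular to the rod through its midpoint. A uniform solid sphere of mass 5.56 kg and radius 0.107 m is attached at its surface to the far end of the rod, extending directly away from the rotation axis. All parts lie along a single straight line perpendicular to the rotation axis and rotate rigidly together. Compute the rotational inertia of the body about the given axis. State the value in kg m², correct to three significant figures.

Thin rod: I_cm = (1/12)ML² = (1/12)(0.644)(0.644)² = 0.022257 kg m²; axis through the centre, so I = 0.022257 kg m².
Solid sphere: I_cm = (2/5)MR² = (2/5)(5.56)(0.107)² = 0.025463 kg m²; centre at d = 0.322 + 0.107 = 0.429 m, so the parallel axis theorem gives I = 0.025463 + (5.56)(0.429)² = 1.0487 kg m².
Total I = 0.022257 + 1.0487 = 1.071 kg m².

1.07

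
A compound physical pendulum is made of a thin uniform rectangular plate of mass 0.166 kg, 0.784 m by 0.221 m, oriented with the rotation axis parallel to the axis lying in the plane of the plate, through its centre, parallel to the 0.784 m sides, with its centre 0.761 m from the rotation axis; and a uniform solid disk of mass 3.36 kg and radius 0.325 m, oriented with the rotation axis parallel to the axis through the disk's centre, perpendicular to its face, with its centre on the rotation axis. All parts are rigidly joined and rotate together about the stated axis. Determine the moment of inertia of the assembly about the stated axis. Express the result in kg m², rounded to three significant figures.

0.274

Rectangular plate: I_cm = (1/12)Mb² = (1/12)(0.166)(0.221)² = 0.00067563 kg m²; centre at d = 0.761 m, so the parallel axis theorem gives I = 0.00067563 + (0.166)(0.761)² = 0.09681 kg m².
Solid disk: I_cm = (1/2)MR² = (1/2)(3.36)(0.325)² = 0.17745 kg m²; axis through the centre, so I = 0.17745 kg m².
Total I = 0.09681 + 0.17745 = 0.27426 kg m².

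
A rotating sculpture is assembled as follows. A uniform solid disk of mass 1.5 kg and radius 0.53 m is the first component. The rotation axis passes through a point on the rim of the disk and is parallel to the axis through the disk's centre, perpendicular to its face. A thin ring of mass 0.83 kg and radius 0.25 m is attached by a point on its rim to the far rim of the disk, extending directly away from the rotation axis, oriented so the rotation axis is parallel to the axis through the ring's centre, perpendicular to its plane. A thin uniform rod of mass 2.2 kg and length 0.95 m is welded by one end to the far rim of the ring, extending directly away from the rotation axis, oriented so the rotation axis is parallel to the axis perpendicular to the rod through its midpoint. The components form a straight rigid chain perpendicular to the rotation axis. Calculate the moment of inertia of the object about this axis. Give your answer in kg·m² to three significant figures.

Solid disk: I_cm = (1/2)MR² = (1/2)(1.5)(0.53)² = 0.21068 kg·m²; centre at d = 0.53 m, so the parallel axis theorem gives I = 0.21068 + (1.5)(0.53)² = 0.63203 kg·m².
Thin ring: I_cm = MR² = (0.83)(0.25)² = 0.051875 kg·m²; centre at d = 0.53 + 0.53 + 0.25 = 1.31 m, so the parallel axis theorem gives I = 0.051875 + (0.83)(1.31)² = 1.4762 kg·m².
Thin rod: I_cm = (1/12)ML² = (1/12)(2.2)(0.95)² = 0.16546 kg·m²; centre at d = 0.53 + 0.53 + 0.25 + 0.25 + 0.475 = 2.035 m, so the parallel axis theorem gives I = 0.16546 + (2.2)(2.035)² = 9.2762 kg·m².
Total I = 0.63203 + 1.4762 + 9.2762 = 11.384 kg·m².

11.4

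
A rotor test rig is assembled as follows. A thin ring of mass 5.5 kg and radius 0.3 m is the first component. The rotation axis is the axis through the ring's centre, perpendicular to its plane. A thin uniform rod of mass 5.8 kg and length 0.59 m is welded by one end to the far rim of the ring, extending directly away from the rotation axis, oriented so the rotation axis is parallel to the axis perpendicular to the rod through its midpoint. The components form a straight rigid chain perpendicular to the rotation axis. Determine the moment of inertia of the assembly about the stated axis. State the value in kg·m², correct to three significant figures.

Thin ring: I_cm = MR² = (5.5)(0.3)² = 0.495 kg·m²; axis through the centre, so I = 0.495 kg·m².
Thin rod: I_cm = (1/12)ML² = (1/12)(5.8)(0.59)² = 0.16825 kg·m²; centre at d = 0.3 + 0.295 = 0.595 m, so the parallel axis theorem gives I = 0.16825 + (5.8)(0.595)² = 2.2216 kg·m².
Total I = 0.495 + 2.2216 = 2.7166 kg·m².

2.72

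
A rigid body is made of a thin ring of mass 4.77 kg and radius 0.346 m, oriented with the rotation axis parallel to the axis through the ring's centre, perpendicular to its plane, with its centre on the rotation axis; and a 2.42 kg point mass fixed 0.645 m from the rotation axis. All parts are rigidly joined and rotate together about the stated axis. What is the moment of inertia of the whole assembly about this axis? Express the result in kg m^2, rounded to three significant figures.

Thin ring: I_cm = MR² = (4.77)(0.346)² = 0.57105 kg m^2; axis through the centre, so I = 0.57105 kg m^2.
Point mass: I_cm = 0; centre at d = 0.645 m, so I = I_cm + Md² gives I = 0 + (2.42)(0.645)² = 1.0068 kg m^2.
Total I = 0.57105 + 1.0068 = 1.5778 kg m^2.

1.58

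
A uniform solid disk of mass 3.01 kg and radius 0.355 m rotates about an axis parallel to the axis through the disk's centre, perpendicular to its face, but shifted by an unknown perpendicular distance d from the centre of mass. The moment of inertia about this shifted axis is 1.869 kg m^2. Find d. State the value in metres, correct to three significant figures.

0.747

About the centre-of-mass axis, I_cm = (1/2)MR² = (1/2)(3.01)(0.355)² = 0.18967 kg m^2.
Parallel axis theorem: I = I_cm + Md², so Md² = 1.869 − 0.18967 = 1.6793 kg m^2.
d = √(1.6793 / 3.01) = 0.74694 m.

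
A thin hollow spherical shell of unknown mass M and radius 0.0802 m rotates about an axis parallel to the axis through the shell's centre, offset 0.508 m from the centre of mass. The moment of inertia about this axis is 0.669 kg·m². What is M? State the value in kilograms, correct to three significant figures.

2.55

I = I_cm + Md² = (2/3)MR² + Md² = M·[0.666667·(0.0802)² + (0.508)²] = M·0.26235.
So M = 0.669 / 0.26235 = 2.55 kg.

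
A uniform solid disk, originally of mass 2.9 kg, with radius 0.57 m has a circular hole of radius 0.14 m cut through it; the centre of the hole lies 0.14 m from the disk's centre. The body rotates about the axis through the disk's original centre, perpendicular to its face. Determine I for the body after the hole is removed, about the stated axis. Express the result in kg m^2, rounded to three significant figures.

0.466

Unpierced body about its centre: I₀ = (1/2)MR² = (1/2)(2.9)(0.57)² = 0.4711 kg m^2.
The removed disk has mass m = M·(r/R)² = (2.9)(0.14/0.57)² = 0.17495 kg (same uniform areal density).
Its moment of inertia about the rotation axis (parallel-axis theorem): I_hole = (1/2)mr² + md² = (1/2)(0.17495)(0.14)² + (0.17495)(0.14)² = 0.0051434 kg m^2.
Treating the hole as negative mass, I = I₀ − I_hole = 0.4711 − 0.0051434 = 0.46596 kg m^2.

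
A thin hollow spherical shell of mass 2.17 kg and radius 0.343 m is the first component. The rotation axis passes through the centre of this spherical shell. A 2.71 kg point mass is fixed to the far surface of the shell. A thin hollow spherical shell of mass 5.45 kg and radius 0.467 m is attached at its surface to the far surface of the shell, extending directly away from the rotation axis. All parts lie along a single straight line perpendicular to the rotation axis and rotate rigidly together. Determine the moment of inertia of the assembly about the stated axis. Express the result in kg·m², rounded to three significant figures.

Spherical shell: I_cm = (2/3)MR² = (2/3)(2.17)(0.343)² = 0.1702 kg·m²; axis through the centre, so I = 0.1702 kg·m².
Point mass: I_cm = 0; centre at d = 0.343 m, so the parallel axis theorem gives I = 0 + (2.71)(0.343)² = 0.31883 kg·m².
Spherical shell: I_cm = (2/3)MR² = (2/3)(5.45)(0.467)² = 0.79239 kg·m²; centre at d = 0.343 + 0.467 = 0.81 m, so the parallel axis theorem gives I = 0.79239 + (5.45)(0.81)² = 4.3681 kg·m².
Total I = 0.1702 + 0.31883 + 4.3681 = 4.8572 kg·m².

4.86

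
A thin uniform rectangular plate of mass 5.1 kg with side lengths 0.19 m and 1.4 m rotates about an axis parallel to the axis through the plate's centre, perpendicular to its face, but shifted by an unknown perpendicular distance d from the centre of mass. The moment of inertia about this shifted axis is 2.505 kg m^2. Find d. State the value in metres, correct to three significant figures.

About the centre-of-mass axis, I_cm = (1/12)M(a²+b²) = (1/12)(5.1)[(0.19)² + (1.4)²] = 0.84834 kg m^2.
Parallel axis theorem: I = I_cm + Md², so Md² = 2.505 − 0.84834 = 1.6567 kg m^2.
d = √(1.6567 / 5.1) = 0.56994 m.

0.570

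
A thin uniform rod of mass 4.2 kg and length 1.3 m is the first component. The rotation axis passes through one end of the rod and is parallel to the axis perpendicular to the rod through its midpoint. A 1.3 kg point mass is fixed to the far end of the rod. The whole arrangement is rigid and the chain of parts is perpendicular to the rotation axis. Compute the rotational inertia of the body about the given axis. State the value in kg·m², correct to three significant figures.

4.56

Thin rod: I_cm = (1/12)ML² = (1/12)(4.2)(1.3)² = 0.5915 kg·m²; centre at d = 0.65 m, so I = I_cm + Md² gives I = 0.5915 + (4.2)(0.65)² = 2.366 kg·m².
Point mass: I_cm = 0; centre at d = 0.65 + 0.65 = 1.3 m, so I = I_cm + Md² gives I = 0 + (1.3)(1.3)² = 2.197 kg·m².
Total I = 2.366 + 2.197 = 4.563 kg·m².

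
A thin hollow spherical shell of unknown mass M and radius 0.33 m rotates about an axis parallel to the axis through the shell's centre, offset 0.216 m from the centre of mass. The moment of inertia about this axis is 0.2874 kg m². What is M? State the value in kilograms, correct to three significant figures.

I = I_cm + Md² = (2/3)MR² + Md² = M·[0.666667·(0.33)² + (0.216)²] = M·0.11926.
So M = 0.2874 / 0.11926 = 2.4099 kg.

2.41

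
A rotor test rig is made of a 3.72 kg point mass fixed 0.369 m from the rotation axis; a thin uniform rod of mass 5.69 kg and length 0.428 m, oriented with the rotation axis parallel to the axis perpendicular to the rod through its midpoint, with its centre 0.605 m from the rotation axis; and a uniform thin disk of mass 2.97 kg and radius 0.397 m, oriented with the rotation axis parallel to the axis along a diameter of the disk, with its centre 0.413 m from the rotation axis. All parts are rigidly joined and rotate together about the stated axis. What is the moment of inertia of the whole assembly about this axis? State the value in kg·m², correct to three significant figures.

3.30

Point mass: I_cm = 0; centre at d = 0.369 m, so the parallel axis theorem gives I = 0 + (3.72)(0.369)² = 0.50652 kg·m².
Thin rod: I_cm = (1/12)ML² = (1/12)(5.69)(0.428)² = 0.08686 kg·m²; centre at d = 0.605 m, so the parallel axis theorem gives I = 0.08686 + (5.69)(0.605)² = 2.1695 kg·m².
Thin disk: I_cm = (1/4)MR² = (1/4)(2.97)(0.397)² = 0.11702 kg·m²; centre at d = 0.413 m, so the parallel axis theorem gives I = 0.11702 + (2.97)(0.413)² = 0.62361 kg·m².
Total I = 0.50652 + 2.1695 + 0.62361 = 3.2997 kg·m².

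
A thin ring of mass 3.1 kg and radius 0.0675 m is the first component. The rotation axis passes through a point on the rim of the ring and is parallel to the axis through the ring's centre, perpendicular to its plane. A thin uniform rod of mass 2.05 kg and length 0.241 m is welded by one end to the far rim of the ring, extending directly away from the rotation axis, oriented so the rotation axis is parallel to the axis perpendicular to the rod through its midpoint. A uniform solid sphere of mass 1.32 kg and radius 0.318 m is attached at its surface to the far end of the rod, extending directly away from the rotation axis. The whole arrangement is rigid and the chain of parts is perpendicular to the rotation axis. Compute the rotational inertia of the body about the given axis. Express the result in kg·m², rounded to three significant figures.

Thin ring: I_cm = MR² = (3.1)(0.0675)² = 0.014124 kg·m²; centre at d = 0.0675 m, so the parallel axis theorem gives I = 0.014124 + (3.1)(0.0675)² = 0.028249 kg·m².
Thin rod: I_cm = (1/12)ML² = (1/12)(2.05)(0.241)² = 0.0099222 kg·m²; centre at d = 0.0675 + 0.0675 + 0.1205 = 0.2555 m, so the parallel axis theorem gives I = 0.0099222 + (2.05)(0.2555)² = 0.14375 kg·m².
Solid sphere: I_cm = (2/5)MR² = (2/5)(1.32)(0.318)² = 0.053393 kg·m²; centre at d = 0.0675 + 0.0675 + 0.1205 + 0.1205 + 0.318 = 0.694 m, so the parallel axis theorem gives I = 0.053393 + (1.32)(0.694)² = 0.68915 kg·m².
Total I = 0.028249 + 0.14375 + 0.68915 = 0.86115 kg·m².

0.861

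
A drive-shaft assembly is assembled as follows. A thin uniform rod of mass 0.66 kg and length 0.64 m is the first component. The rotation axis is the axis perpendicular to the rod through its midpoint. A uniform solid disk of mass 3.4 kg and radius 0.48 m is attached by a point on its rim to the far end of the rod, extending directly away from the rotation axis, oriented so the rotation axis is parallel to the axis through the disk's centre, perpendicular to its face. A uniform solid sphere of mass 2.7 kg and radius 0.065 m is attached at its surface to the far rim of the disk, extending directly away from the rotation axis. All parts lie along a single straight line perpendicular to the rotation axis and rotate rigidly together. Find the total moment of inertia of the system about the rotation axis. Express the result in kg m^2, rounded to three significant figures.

7.48

Thin rod: I_cm = (1/12)ML² = (1/12)(0.66)(0.64)² = 0.022528 kg m^2; axis through the centre, so I = 0.022528 kg m^2.
Solid disk: I_cm = (1/2)MR² = (1/2)(3.4)(0.48)² = 0.39168 kg m^2; centre at d = 0.32 + 0.48 = 0.8 m, so the parallel axis theorem gives I = 0.39168 + (3.4)(0.8)² = 2.5677 kg m^2.
Solid sphere: I_cm = (2/5)MR² = (2/5)(2.7)(0.065)² = 0.004563 kg m^2; centre at d = 0.32 + 0.48 + 0.48 + 0.065 = 1.345 m, so the parallel axis theorem gives I = 0.004563 + (2.7)(1.345)² = 4.8889 kg m^2.
Total I = 0.022528 + 2.5677 + 4.8889 = 7.4791 kg m^2.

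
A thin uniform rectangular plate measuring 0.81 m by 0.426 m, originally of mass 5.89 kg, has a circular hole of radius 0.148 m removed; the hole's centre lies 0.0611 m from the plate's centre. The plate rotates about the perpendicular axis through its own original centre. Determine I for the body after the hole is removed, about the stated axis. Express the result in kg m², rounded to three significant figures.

0.394

Unpierced body about its centre: I₀ = (1/12)M(a²+b²) = (1/12)(5.89)[(0.81)² + (0.426)²] = 0.41111 kg m².
The removed disk has mass m = M·πr²/(ab) = (5.89)·π(0.148)²/(0.81·0.426) = 1.1746 kg (same uniform areal density).
Its moment of inertia about the rotation axis (parallel-axis theorem): I_hole = (1/2)mr² + md² = (1/2)(1.1746)(0.148)² + (1.1746)(0.0611)² = 0.017249 kg m².
Treating the hole as negative mass, I = I₀ − I_hole = 0.41111 − 0.017249 = 0.39386 kg m².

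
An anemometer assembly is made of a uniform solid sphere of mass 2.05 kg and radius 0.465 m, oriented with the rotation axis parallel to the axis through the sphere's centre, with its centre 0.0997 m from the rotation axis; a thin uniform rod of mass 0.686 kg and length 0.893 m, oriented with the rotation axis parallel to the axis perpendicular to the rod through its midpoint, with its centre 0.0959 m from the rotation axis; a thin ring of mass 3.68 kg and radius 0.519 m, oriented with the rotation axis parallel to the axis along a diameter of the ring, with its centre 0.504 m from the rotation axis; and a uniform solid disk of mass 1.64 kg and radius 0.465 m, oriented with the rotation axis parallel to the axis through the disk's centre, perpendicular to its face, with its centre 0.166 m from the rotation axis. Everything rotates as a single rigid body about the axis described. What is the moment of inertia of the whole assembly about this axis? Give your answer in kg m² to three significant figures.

1.90

Solid sphere: I_cm = (2/5)MR² = (2/5)(2.05)(0.465)² = 0.1773 kg m²; centre at d = 0.0997 m, so I = I_cm + Md² gives I = 0.1773 + (2.05)(0.0997)² = 0.19768 kg m².
Thin rod: I_cm = (1/12)ML² = (1/12)(0.686)(0.893)² = 0.045588 kg m²; centre at d = 0.0959 m, so I = I_cm + Md² gives I = 0.045588 + (0.686)(0.0959)² = 0.051897 kg m².
Thin ring: I_cm = (1/2)MR² = (1/2)(3.68)(0.519)² = 0.49562 kg m²; centre at d = 0.504 m, so I = I_cm + Md² gives I = 0.49562 + (3.68)(0.504)² = 1.4304 kg m².
Solid disk: I_cm = (1/2)MR² = (1/2)(1.64)(0.465)² = 0.1773 kg m²; centre at d = 0.166 m, so I = I_cm + Md² gives I = 0.1773 + (1.64)(0.166)² = 0.2225 kg m².
Total I = 0.19768 + 0.051897 + 1.4304 + 0.2225 = 1.9025 kg m².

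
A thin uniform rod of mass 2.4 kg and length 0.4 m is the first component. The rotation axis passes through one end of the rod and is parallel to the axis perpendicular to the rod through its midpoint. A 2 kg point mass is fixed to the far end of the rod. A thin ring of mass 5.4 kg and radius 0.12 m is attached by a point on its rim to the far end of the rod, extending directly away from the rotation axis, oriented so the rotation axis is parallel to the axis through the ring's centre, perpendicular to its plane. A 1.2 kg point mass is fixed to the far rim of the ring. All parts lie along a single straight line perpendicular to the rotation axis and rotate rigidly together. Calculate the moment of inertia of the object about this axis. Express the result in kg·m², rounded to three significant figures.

2.48

Thin rod: I_cm = (1/12)ML² = (1/12)(2.4)(0.4)² = 0.032 kg·m²; centre at d = 0.2 m, so I = I_cm + Md² gives I = 0.032 + (2.4)(0.2)² = 0.128 kg·m².
Point mass: I_cm = 0; centre at d = 0.2 + 0.2 = 0.4 m, so I = I_cm + Md² gives I = 0 + (2)(0.4)² = 0.32 kg·m².
Thin ring: I_cm = MR² = (5.4)(0.12)² = 0.07776 kg·m²; centre at d = 0.2 + 0.2 + 0.12 = 0.52 m, so I = I_cm + Md² gives I = 0.07776 + (5.4)(0.52)² = 1.5379 kg·m².
Point mass: I_cm = 0; centre at d = 0.2 + 0.2 + 0.12 + 0.12 = 0.64 m, so I = I_cm + Md² gives I = 0 + (1.2)(0.64)² = 0.49152 kg·m².
Total I = 0.128 + 0.32 + 1.5379 + 0.49152 = 2.4774 kg·m².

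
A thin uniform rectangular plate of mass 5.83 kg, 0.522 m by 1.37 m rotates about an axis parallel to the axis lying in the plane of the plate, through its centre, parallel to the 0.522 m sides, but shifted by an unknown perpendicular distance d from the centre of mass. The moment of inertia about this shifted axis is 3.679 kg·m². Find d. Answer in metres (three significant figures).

About the centre-of-mass axis, I_cm = (1/12)Mb² = (1/12)(5.83)(1.37)² = 0.91186 kg·m².
Parallel axis theorem: I = I_cm + Md², so Md² = 3.679 − 0.91186 = 2.7671 kg·m².
d = √(2.7671 / 5.83) = 0.68894 m.

0.689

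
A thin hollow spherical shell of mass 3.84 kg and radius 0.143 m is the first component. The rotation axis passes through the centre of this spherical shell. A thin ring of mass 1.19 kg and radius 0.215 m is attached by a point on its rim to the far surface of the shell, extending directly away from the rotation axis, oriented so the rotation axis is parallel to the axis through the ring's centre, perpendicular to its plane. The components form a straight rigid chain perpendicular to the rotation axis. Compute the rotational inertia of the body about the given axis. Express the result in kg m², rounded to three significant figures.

Spherical shell: I_cm = (2/3)MR² = (2/3)(3.84)(0.143)² = 0.052349 kg m²; axis through the centre, so I = 0.052349 kg m².
Thin ring: I_cm = MR² = (1.19)(0.215)² = 0.055008 kg m²; centre at d = 0.143 + 0.215 = 0.358 m, so I = I_cm + Md² gives I = 0.055008 + (1.19)(0.358)² = 0.20752 kg m².
Total I = 0.052349 + 0.20752 = 0.25987 kg m².

0.260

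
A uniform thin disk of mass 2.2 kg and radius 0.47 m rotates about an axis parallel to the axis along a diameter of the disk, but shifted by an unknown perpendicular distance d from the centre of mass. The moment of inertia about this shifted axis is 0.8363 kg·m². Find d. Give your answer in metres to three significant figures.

About the centre-of-mass axis, I_cm = (1/4)MR² = (1/4)(2.2)(0.47)² = 0.1215 kg·m².
Parallel axis theorem: I = I_cm + Md², so Md² = 0.8363 − 0.1215 = 0.71481 kg·m².
d = √(0.71481 / 2.2) = 0.57001 m.

0.570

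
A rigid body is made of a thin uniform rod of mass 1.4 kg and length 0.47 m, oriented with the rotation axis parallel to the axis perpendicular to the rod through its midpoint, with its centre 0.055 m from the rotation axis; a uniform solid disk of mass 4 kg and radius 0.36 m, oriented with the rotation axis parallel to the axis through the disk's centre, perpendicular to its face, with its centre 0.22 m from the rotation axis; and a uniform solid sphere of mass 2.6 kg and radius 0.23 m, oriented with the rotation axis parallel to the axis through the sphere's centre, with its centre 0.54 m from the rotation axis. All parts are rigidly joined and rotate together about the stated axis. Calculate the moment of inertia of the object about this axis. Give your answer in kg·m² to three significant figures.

Thin rod: I_cm = (1/12)ML² = (1/12)(1.4)(0.47)² = 0.025772 kg·m²; centre at d = 0.055 m, so I = I_cm + Md² gives I = 0.025772 + (1.4)(0.055)² = 0.030007 kg·m².
Solid disk: I_cm = (1/2)MR² = (1/2)(4)(0.36)² = 0.2592 kg·m²; centre at d = 0.22 m, so I = I_cm + Md² gives I = 0.2592 + (4)(0.22)² = 0.4528 kg·m².
Solid sphere: I_cm = (2/5)MR² = (2/5)(2.6)(0.23)² = 0.055016 kg·m²; centre at d = 0.54 m, so I = I_cm + Md² gives I = 0.055016 + (2.6)(0.54)² = 0.81318 kg·m².
Total I = 0.030007 + 0.4528 + 0.81318 = 1.296 kg·m².

1.30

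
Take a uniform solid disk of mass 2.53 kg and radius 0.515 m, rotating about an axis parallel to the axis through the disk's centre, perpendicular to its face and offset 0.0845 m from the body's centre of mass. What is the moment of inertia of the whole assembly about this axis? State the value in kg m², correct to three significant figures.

I_cm = (1/2)MR² = (1/2)(2.53)(0.515)² = 0.33551 kg m²; centre at d = 0.0845 m, so I = I_cm + Md² gives I = 0.33551 + (2.53)(0.0845)² = 0.35357 kg m².

0.354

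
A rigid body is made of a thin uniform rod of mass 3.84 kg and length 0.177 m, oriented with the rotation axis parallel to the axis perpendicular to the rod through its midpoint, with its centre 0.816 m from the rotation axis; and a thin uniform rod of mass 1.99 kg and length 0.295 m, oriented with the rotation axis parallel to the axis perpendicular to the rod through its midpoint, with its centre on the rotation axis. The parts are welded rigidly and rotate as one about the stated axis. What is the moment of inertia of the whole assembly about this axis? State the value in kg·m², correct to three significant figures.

2.58

Thin rod: I_cm = (1/12)ML² = (1/12)(3.84)(0.177)² = 0.010025 kg·m²; centre at d = 0.816 m, so the parallel axis theorem gives I = 0.010025 + (3.84)(0.816)² = 2.5669 kg·m².
Thin rod: I_cm = (1/12)ML² = (1/12)(1.99)(0.295)² = 0.014432 kg·m²; axis through the centre, so I = 0.014432 kg·m².
Total I = 2.5669 + 0.014432 = 2.5813 kg·m².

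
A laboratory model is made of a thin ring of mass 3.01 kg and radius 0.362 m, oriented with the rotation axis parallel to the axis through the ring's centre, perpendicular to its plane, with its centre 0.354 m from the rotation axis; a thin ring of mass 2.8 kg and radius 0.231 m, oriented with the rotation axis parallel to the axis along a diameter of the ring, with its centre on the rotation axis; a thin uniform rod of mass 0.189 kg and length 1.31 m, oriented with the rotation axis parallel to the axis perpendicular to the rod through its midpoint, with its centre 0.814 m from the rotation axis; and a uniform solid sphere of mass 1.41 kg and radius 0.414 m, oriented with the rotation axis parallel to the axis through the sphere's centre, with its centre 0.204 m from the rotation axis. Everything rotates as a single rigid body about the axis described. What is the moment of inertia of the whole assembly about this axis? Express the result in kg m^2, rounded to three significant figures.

1.15

Thin ring: I_cm = MR² = (3.01)(0.362)² = 0.39444 kg m^2; centre at d = 0.354 m, so the parallel axis theorem gives I = 0.39444 + (3.01)(0.354)² = 0.77164 kg m^2.
Thin ring: I_cm = (1/2)MR² = (1/2)(2.8)(0.231)² = 0.074705 kg m^2; axis through the centre, so I = 0.074705 kg m^2.
Thin rod: I_cm = (1/12)ML² = (1/12)(0.189)(1.31)² = 0.027029 kg m^2; centre at d = 0.814 m, so the parallel axis theorem gives I = 0.027029 + (0.189)(0.814)² = 0.15226 kg m^2.
Solid sphere: I_cm = (2/5)MR² = (2/5)(1.41)(0.414)² = 0.096667 kg m^2; centre at d = 0.204 m, so the parallel axis theorem gives I = 0.096667 + (1.41)(0.204)² = 0.15535 kg m^2.
Total I = 0.77164 + 0.074705 + 0.15226 + 0.15535 = 1.154 kg m^2.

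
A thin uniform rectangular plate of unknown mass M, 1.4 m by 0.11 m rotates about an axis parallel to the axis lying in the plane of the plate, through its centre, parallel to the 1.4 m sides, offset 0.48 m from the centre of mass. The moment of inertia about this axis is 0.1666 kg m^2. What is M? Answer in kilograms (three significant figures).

0.720

I = I_cm + Md² = (1/12)Mb² + Md² = M·[0.0833333·(0.11)² + (0.48)²] = M·0.23141.
So M = 0.1666 / 0.23141 = 0.71994 kg.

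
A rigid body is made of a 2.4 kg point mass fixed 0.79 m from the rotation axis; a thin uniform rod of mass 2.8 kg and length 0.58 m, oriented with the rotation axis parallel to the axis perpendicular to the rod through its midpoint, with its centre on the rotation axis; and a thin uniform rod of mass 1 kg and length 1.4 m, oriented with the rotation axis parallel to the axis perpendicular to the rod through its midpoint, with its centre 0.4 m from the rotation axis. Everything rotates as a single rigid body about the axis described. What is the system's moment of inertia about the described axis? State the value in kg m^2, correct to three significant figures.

Point mass: I_cm = 0; centre at d = 0.79 m, so I = I_cm + Md² gives I = 0 + (2.4)(0.79)² = 1.4978 kg m^2.
Thin rod: I_cm = (1/12)ML² = (1/12)(2.8)(0.58)² = 0.078493 kg m^2; axis through the centre, so I = 0.078493 kg m^2.
Thin rod: I_cm = (1/12)ML² = (1/12)(1)(1.4)² = 0.16333 kg m^2; centre at d = 0.4 m, so I = I_cm + Md² gives I = 0.16333 + (1)(0.4)² = 0.32333 kg m^2.
Total I = 1.4978 + 0.078493 + 0.32333 = 1.8997 kg m^2.

1.90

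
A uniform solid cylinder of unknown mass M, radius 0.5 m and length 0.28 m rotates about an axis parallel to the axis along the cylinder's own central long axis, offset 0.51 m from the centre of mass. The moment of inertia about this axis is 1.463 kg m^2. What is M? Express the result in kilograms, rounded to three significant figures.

3.80

I = I_cm + Md² = (1/2)MR² + Md² = M·[0.5·(0.5)² + (0.51)²] = M·0.3851.
So M = 1.463 / 0.3851 = 3.799 kg.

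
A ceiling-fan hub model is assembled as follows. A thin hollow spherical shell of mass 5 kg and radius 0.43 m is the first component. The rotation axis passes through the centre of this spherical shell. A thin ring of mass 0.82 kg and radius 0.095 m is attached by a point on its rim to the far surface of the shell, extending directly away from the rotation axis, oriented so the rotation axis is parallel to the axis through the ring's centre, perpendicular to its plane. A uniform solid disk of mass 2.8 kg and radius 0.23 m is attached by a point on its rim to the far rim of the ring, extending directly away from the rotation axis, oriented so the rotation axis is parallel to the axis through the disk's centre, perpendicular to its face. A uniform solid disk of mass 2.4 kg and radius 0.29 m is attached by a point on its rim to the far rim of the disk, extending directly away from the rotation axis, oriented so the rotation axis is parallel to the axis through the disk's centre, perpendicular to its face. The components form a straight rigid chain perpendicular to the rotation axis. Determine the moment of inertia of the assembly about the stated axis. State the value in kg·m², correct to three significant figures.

7.55

Spherical shell: I_cm = (2/3)MR² = (2/3)(5)(0.43)² = 0.61633 kg·m²; axis through the centre, so I = 0.61633 kg·m².
Thin ring: I_cm = MR² = (0.82)(0.095)² = 0.0074005 kg·m²; centre at d = 0.43 + 0.095 = 0.525 m, so I = I_cm + Md² gives I = 0.0074005 + (0.82)(0.525)² = 0.23341 kg·m².
Solid disk: I_cm = (1/2)MR² = (1/2)(2.8)(0.23)² = 0.07406 kg·m²; centre at d = 0.43 + 0.095 + 0.095 + 0.23 = 0.85 m, so I = I_cm + Md² gives I = 0.07406 + (2.8)(0.85)² = 2.0971 kg·m².
Solid disk: I_cm = (1/2)MR² = (1/2)(2.4)(0.29)² = 0.10092 kg·m²; centre at d = 0.43 + 0.095 + 0.095 + 0.23 + 0.23 + 0.29 = 1.37 m, so I = I_cm + Md² gives I = 0.10092 + (2.4)(1.37)² = 4.6055 kg·m².
Total I = 0.61633 + 0.23341 + 2.0971 + 4.6055 = 7.5523 kg·m².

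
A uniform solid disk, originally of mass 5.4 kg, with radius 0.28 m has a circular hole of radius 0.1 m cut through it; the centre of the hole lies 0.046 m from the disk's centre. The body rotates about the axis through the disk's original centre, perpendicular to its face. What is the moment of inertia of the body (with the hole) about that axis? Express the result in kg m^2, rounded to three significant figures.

Unpierced body about its centre: I₀ = (1/2)MR² = (1/2)(5.4)(0.28)² = 0.21168 kg m^2.
The removed disk has mass m = M·(r/R)² = (5.4)(0.1/0.28)² = 0.68878 kg (same uniform areal density).
Its moment of inertia about the rotation axis (parallel-axis theorem): I_hole = (1/2)mr² + md² = (1/2)(0.68878)(0.1)² + (0.68878)(0.046)² = 0.0049013 kg m^2.
Treating the hole as negative mass, I = I₀ − I_hole = 0.21168 − 0.0049013 = 0.20678 kg m^2.

0.207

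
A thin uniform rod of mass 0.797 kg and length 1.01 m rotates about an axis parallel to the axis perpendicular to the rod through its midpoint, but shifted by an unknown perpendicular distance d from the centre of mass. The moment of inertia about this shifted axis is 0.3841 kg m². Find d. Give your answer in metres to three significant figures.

About the centre-of-mass axis, I_cm = (1/12)ML² = (1/12)(0.797)(1.01)² = 0.067752 kg m².
Parallel axis theorem: I = I_cm + Md², so Md² = 0.3841 − 0.067752 = 0.31635 kg m².
d = √(0.31635 / 0.797) = 0.63002 m.

0.630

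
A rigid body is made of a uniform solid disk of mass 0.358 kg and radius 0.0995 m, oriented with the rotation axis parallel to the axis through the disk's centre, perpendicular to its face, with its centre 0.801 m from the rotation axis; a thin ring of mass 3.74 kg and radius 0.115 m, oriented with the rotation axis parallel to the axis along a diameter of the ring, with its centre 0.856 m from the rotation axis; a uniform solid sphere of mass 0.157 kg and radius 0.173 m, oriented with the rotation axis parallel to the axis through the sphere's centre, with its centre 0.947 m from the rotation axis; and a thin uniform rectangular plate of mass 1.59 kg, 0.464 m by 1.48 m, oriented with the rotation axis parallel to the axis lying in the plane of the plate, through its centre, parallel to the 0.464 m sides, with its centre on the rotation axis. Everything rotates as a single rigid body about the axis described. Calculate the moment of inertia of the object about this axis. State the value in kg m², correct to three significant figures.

3.43

Solid disk: I_cm = (1/2)MR² = (1/2)(0.358)(0.0995)² = 0.0017721 kg m²; centre at d = 0.801 m, so I = I_cm + Md² gives I = 0.0017721 + (0.358)(0.801)² = 0.23147 kg m².
Thin ring: I_cm = (1/2)MR² = (1/2)(3.74)(0.115)² = 0.024731 kg m²; centre at d = 0.856 m, so I = I_cm + Md² gives I = 0.024731 + (3.74)(0.856)² = 2.7652 kg m².
Solid sphere: I_cm = (2/5)MR² = (2/5)(0.157)(0.173)² = 0.0018795 kg m²; centre at d = 0.947 m, so I = I_cm + Md² gives I = 0.0018795 + (0.157)(0.947)² = 0.14268 kg m².
Rectangular plate: I_cm = (1/12)Mb² = (1/12)(1.59)(1.48)² = 0.29023 kg m²; axis through the centre, so I = 0.29023 kg m².
Total I = 0.23147 + 2.7652 + 0.14268 + 0.29023 = 3.4295 kg m².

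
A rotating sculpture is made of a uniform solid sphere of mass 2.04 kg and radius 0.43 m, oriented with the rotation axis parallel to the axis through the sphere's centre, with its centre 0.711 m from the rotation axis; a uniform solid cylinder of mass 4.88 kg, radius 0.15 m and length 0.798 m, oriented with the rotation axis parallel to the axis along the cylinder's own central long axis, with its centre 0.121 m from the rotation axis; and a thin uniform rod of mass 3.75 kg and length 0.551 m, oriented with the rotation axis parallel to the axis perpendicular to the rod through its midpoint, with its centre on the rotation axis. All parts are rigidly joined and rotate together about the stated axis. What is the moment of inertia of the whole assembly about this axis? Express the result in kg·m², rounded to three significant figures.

1.40

Solid sphere: I_cm = (2/5)MR² = (2/5)(2.04)(0.43)² = 0.15088 kg·m²; centre at d = 0.711 m, so the parallel axis theorem gives I = 0.15088 + (2.04)(0.711)² = 1.1821 kg·m².
Solid cylinder: I_cm = (1/2)MR² = (1/2)(4.88)(0.15)² = 0.0549 kg·m²; centre at d = 0.121 m, so the parallel axis theorem gives I = 0.0549 + (4.88)(0.121)² = 0.12635 kg·m².
Thin rod: I_cm = (1/12)ML² = (1/12)(3.75)(0.551)² = 0.094875 kg·m²; axis through the centre, so I = 0.094875 kg·m².
Total I = 1.1821 + 0.12635 + 0.094875 = 1.4034 kg·m².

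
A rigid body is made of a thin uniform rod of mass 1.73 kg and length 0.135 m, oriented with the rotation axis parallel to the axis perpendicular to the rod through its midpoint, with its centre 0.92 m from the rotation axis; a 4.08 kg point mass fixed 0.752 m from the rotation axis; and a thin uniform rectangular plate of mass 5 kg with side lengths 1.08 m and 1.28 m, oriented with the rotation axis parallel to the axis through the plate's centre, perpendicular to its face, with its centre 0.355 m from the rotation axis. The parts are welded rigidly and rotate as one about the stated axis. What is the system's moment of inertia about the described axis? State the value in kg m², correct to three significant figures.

Thin rod: I_cm = (1/12)ML² = (1/12)(1.73)(0.135)² = 0.0026274 kg m²; centre at d = 0.92 m, so the parallel axis theorem gives I = 0.0026274 + (1.73)(0.92)² = 1.4669 kg m².
Point mass: I_cm = 0; centre at d = 0.752 m, so the parallel axis theorem gives I = 0 + (4.08)(0.752)² = 2.3073 kg m².
Rectangular plate: I_cm = (1/12)M(a²+b²) = (1/12)(5)[(1.08)² + (1.28)²] = 1.1687 kg m²; centre at d = 0.355 m, so the parallel axis theorem gives I = 1.1687 + (5)(0.355)² = 1.7988 kg m².
Total I = 1.4669 + 2.3073 + 1.7988 = 5.5729 kg m².

5.57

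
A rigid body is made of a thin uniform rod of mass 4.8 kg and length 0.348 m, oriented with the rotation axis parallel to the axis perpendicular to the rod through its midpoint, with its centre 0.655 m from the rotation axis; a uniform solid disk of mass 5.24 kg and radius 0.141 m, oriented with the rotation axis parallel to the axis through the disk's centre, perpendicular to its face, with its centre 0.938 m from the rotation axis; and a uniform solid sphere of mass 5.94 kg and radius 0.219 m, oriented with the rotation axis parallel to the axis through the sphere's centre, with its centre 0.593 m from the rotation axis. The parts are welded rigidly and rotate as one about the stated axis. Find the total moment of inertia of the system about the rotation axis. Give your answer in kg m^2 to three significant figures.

Thin rod: I_cm = (1/12)ML² = (1/12)(4.8)(0.348)² = 0.048442 kg m^2; centre at d = 0.655 m, so I = I_cm + Md² gives I = 0.048442 + (4.8)(0.655)² = 2.1078 kg m^2.
Solid disk: I_cm = (1/2)MR² = (1/2)(5.24)(0.141)² = 0.052088 kg m^2; centre at d = 0.938 m, so I = I_cm + Md² gives I = 0.052088 + (5.24)(0.938)² = 4.6625 kg m^2.
Solid sphere: I_cm = (2/5)MR² = (2/5)(5.94)(0.219)² = 0.11396 kg m^2; centre at d = 0.593 m, so I = I_cm + Md² gives I = 0.11396 + (5.94)(0.593)² = 2.2028 kg m^2.
Total I = 2.1078 + 4.6625 + 2.2028 = 8.973 kg m^2.

8.97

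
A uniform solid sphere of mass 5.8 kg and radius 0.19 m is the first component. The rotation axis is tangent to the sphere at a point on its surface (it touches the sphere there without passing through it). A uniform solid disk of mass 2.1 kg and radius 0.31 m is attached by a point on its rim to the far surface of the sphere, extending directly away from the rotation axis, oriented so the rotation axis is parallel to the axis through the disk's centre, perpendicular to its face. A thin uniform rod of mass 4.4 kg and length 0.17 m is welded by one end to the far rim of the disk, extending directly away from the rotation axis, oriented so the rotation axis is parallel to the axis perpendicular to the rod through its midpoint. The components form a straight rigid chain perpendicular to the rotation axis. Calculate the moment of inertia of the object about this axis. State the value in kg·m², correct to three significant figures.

Solid sphere: I_cm = (2/5)MR² = (2/5)(5.8)(0.19)² = 0.083752 kg·m²; centre at d = 0.19 m, so the parallel axis theorem gives I = 0.083752 + (5.8)(0.19)² = 0.29313 kg·m².
Solid disk: I_cm = (1/2)MR² = (1/2)(2.1)(0.31)² = 0.10091 kg·m²; centre at d = 0.19 + 0.19 + 0.31 = 0.69 m, so the parallel axis theorem gives I = 0.10091 + (2.1)(0.69)² = 1.1007 kg·m².
Thin rod: I_cm = (1/12)ML² = (1/12)(4.4)(0.17)² = 0.010597 kg·m²; centre at d = 0.19 + 0.19 + 0.31 + 0.31 + 0.085 = 1.085 m, so the parallel axis theorem gives I = 0.010597 + (4.4)(1.085)² = 5.1904 kg·m².
Total I = 0.29313 + 1.1007 + 5.1904 = 6.5842 kg·m².

6.58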